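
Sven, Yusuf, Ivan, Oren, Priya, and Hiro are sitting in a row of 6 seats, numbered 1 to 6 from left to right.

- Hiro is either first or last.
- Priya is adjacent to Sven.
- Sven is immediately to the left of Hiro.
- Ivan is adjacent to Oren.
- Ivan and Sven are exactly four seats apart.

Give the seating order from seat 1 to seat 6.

From clue 1: Hiro is in {1,6}.
From clues 1–3: Priya → seat 4, Sven → seat 5, Hiro → seat 6.
From clues 1–4: Yusuf is in {1,3}.
From clues 1–5: Ivan → seat 1, Oren → seat 2, Yusuf → seat 3.

Ivan, Oren, Yusuf, Priya, Sven, Hiro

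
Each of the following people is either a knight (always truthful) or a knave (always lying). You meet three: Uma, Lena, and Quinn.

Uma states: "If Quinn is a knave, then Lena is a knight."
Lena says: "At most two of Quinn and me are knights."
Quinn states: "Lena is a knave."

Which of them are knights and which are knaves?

Uma: knight, Lena: knight, Quinn: knave

Regardless of anyone's role, Lena's statement is true, so Lena is a knight.
With that fixed, Quinn's statement is false, so Quinn is a knave.
With that fixed, Uma's statement is true, so Uma is a knight.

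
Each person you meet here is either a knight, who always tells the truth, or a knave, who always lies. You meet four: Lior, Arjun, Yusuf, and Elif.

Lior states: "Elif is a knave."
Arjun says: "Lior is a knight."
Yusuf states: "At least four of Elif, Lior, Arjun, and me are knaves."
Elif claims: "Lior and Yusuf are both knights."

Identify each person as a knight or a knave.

Lior: knight, Arjun: knight, Yusuf: knave, Elif: knave

Consider Lior. Suppose Lior is a knave.
Then no assignment of the remaining roles makes every statement match its speaker's type — contradiction.
So Lior is a knight.
With that fixed, Arjun's statement is true, so Arjun is a knight.
With that fixed, Yusuf's statement is false, so Yusuf is a knave.
With that fixed, Elif's statement is false, so Elif is a knave.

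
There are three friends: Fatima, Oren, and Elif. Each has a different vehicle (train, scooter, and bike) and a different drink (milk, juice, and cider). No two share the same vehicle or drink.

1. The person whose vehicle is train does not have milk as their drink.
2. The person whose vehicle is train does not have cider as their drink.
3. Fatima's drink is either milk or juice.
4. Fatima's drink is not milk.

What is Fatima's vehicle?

train

With clues 1–4, bike and scooter are impossible for Fatima's vehicle.
That leaves train.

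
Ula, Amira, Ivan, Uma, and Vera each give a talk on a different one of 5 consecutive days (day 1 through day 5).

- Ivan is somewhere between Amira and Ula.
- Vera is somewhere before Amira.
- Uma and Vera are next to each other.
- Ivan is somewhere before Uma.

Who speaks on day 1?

Ula

With clue 1, Ivan is ruled out for day 1.
With clues 1–2, Amira is ruled out for day 1.
With clues 1–4, Uma and Vera are ruled out for day 1.
So day 1 is Ula.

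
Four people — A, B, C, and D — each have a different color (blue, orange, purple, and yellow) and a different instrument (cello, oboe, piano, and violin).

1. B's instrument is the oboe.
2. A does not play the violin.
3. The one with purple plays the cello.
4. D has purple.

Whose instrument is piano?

Clue 1 rules out B for the one with instrument piano.
With clues 1–4, C and D are impossible for the one with instrument piano.
That leaves A.

A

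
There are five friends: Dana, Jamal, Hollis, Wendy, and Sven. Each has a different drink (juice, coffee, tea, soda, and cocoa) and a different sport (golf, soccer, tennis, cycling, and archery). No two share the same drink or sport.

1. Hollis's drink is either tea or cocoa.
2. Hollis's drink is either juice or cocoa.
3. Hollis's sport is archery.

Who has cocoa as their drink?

With clues 1–2, Dana, Jamal, Sven, and Wendy are impossible for the one with drink cocoa.
That leaves Hollis.

Hollis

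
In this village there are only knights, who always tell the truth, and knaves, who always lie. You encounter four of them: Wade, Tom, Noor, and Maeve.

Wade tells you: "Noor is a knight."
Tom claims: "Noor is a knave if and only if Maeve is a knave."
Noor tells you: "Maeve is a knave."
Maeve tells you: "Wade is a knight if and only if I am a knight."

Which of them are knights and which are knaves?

Wade: knight, Tom: knave, Noor: knight, Maeve: knave

Consider Wade. Suppose Wade is a knave.
Then whichever role Maeve has, Maeve's statement has the wrong truth value — contradiction.
So Wade is a knight.
Consider Tom. Suppose Tom is a knight.
Then no assignment of the remaining roles makes every statement match its speaker's type — contradiction.
So Tom is a knave.
Consider Noor. Suppose Noor is a knave.
Then Wade's statement comes out false, contradicting Wade being a knight.
So Noor is a knight.
Consider Maeve. Suppose Maeve is a knight.
Then Tom's statement comes out true, contradicting Tom being a knave.
So Maeve is a knave.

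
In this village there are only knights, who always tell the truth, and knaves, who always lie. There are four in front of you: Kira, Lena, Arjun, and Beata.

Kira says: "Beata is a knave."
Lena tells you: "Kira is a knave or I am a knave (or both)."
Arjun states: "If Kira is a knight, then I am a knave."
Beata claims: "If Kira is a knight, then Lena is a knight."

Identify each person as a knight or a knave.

Consider Kira. Suppose Kira is a knight.
Then whichever role Lena has, Lena's statement has the wrong truth value — contradiction.
So Kira is a knave.
With that fixed, Lena's statement is true, so Lena is a knight.
With that fixed, Arjun's statement is true, so Arjun is a knight.
With that fixed, Beata's statement is true, so Beata is a knight.

Kira: knave, Lena: knight, Arjun: knight, Beata: knight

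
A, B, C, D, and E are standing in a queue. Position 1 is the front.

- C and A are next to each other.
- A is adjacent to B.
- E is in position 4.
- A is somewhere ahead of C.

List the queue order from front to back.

From clues 1–2: A is in {2,3,4}.
From clues 1–3: A → position 2, E → position 4, D → position 5.
From clues 1–4: B → position 1, C → position 3.

B, A, C, E, D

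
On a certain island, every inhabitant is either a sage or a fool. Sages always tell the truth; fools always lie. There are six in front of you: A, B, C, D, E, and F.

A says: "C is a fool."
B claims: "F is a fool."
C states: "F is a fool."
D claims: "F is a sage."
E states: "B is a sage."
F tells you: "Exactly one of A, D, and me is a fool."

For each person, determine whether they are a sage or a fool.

Consider A. Suppose A is a sage.
Then no assignment of the remaining roles makes every statement match its speaker's type — contradiction.
So A is a fool.
Consider B. Suppose B is a fool.
Then no assignment of the remaining roles makes every statement match its speaker's type — contradiction.
So B is a sage.
With that fixed, E's statement is true, so E is a sage.
Consider C. Suppose C is a fool.
Then A's statement comes out true, contradicting A being a fool.
So C is a sage.
Consider D. Suppose D is a sage.
Then no assignment of the remaining roles makes every statement match its speaker's type — contradiction.
So D is a fool.
With that fixed, F's statement is false, so F is a fool.

A: fool, B: sage, C: sage, D: fool, E: sage, F: fool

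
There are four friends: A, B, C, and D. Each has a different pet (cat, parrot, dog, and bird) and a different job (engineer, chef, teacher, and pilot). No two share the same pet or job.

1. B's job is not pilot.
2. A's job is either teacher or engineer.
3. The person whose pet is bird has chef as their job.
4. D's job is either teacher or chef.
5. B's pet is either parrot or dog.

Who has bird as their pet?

D

With clues 1–3, A is impossible for the one with pet bird.
With clues 1–4, C is impossible for the one with pet bird.
With clues 1–5, B is impossible for the one with pet bird.
That leaves D.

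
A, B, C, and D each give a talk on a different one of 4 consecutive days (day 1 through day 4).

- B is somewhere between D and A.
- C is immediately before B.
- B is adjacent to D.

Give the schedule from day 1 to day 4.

A, C, B, D

From clue 1: B is in {2,3}.
From clues 1–2: C → day 2, B → day 3.
From clues 1–3: A → day 1, D → day 4.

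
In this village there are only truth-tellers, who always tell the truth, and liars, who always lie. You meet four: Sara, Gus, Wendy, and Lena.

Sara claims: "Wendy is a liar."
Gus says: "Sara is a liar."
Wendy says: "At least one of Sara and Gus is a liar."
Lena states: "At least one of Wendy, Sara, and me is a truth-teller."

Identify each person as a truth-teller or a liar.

Sara: liar, Gus: truth-teller, Wendy: truth-teller, Lena: truth-teller

Consider Sara. Suppose Sara is a truth-teller.
Then no assignment of the remaining roles makes every statement match its speaker's type — contradiction.
So Sara is a liar.
With that fixed, Gus's statement is true, so Gus is a truth-teller.
With that fixed, Wendy's statement is true, so Wendy is a truth-teller.
With that fixed, Lena's statement is true, so Lena is a truth-teller.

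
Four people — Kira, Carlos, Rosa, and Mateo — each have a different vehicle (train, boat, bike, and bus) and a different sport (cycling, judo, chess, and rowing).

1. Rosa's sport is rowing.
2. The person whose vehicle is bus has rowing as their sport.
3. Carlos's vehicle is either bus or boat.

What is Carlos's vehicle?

boat

With clues 1–2, bus is impossible for Carlos's vehicle.
With clues 1–3, bike and train are impossible for Carlos's vehicle.
That leaves boat.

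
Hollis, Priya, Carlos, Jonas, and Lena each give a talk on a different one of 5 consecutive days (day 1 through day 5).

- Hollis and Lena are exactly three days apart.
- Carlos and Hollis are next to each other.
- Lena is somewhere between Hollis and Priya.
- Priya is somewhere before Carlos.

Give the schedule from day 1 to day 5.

From clue 1: Hollis is in {1,2,4,5}.
From clues 1–3: Jonas → day 3.
From clues 1–4: Priya → day 1, Lena → day 2, Carlos → day 4, Hollis → day 5.

Priya, Lena, Jonas, Carlos, Hollis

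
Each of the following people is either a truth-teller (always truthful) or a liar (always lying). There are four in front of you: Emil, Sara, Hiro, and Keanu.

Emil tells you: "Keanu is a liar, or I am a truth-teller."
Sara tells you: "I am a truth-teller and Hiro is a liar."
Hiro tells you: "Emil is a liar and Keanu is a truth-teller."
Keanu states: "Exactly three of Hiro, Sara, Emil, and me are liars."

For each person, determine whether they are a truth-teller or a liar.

Consider Emil. Suppose Emil is a liar.
Then no assignment of the remaining roles makes every statement match its speaker's type — contradiction.
So Emil is a truth-teller.
With that fixed, Hiro's statement is false, so Hiro is a liar.
Consider Sara. Suppose Sara is a liar.
Then whichever role Keanu has, Keanu's statement has the wrong truth value — contradiction.
So Sara is a truth-teller.
With that fixed, Keanu's statement is false, so Keanu is a liar.

Emil: truth-teller, Sara: truth-teller, Hiro: liar, Keanu: liar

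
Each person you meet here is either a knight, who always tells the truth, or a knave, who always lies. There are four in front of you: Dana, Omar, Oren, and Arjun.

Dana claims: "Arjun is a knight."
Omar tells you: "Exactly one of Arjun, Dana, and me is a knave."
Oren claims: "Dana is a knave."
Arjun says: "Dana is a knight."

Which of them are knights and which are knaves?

Dana: knave, Omar: knave, Oren: knight, Arjun: knave

Consider Dana. Suppose Dana is a knight.
Then no assignment of the remaining roles makes every statement match its speaker's type — contradiction.
So Dana is a knave.
With that fixed, Oren's statement is true, so Oren is a knight.
With that fixed, Arjun's statement is false, so Arjun is a knave.
With that fixed, Omar's statement is false, so Omar is a knave.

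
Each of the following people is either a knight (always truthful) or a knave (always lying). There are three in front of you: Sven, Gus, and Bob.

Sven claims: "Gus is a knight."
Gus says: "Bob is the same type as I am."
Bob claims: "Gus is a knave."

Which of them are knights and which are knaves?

Sven: knave, Gus: knave, Bob: knight

Consider Sven. Suppose Sven is a knight.
Then no assignment of the remaining roles makes every statement match its speaker's type — contradiction.
So Sven is a knave.
Consider Gus. Suppose Gus is a knight.
Then Sven's statement comes out true, contradicting Sven being a knave.
So Gus is a knave.
With that fixed, Bob's statement is true, so Bob is a knight.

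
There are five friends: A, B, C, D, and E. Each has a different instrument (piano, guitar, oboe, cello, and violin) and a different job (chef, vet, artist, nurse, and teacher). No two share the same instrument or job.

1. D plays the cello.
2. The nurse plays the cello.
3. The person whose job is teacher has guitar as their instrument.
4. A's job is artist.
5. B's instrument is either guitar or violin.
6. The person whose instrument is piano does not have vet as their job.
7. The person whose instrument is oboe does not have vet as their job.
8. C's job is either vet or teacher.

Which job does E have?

With clues 1–2, nurse is impossible for E's job.
With clues 1–4, artist is impossible for E's job.
With clues 1–8, teacher and vet are impossible for E's job.
That leaves chef.

chef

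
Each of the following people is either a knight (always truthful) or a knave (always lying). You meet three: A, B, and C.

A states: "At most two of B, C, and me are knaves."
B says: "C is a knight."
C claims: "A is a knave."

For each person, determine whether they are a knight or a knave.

A: knight, B: knave, C: knave

Consider A. Suppose A is a knave.
Then no assignment of the remaining roles makes every statement match its speaker's type — contradiction.
So A is a knight.
With that fixed, C's statement is false, so C is a knave.
With that fixed, B's statement is false, so B is a knave.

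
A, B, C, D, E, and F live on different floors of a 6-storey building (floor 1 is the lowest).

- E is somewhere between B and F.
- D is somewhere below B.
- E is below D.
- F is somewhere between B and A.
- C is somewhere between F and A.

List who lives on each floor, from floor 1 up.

From clue 1: E is in {2,3,4,5}.
From clues 1–3: B is in {4,5,6}.
From clues 1–4: A is in {1,2}.
From clues 1–5: A → floor 1, C → floor 2, F → floor 3, E → floor 4, D → floor 5, B → floor 6.

A, C, F, E, D, B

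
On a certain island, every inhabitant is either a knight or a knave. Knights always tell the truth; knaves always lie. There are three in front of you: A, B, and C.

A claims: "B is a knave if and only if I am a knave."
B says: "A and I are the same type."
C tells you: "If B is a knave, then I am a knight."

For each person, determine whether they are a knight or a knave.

A: knight, B: knight, C: knight

Consider A. Suppose A is a knave.
Then whichever role B has, B's statement has the wrong truth value — contradiction.
So A is a knight.
Consider B. Suppose B is a knave.
Then A's statement comes out false, contradicting A being a knight.
So B is a knight.
With that fixed, C's statement is true, so C is a knight.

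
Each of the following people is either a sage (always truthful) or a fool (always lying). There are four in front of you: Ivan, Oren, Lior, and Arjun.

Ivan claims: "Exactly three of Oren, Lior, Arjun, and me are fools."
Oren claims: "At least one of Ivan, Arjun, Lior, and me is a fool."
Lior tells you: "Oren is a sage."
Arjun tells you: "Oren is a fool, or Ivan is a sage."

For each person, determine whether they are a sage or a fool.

Consider Ivan. Suppose Ivan is a sage.
Then no assignment of the remaining roles makes every statement match its speaker's type — contradiction.
So Ivan is a fool.
With that fixed, Oren's statement is true, so Oren is a sage.
With that fixed, Lior's statement is true, so Lior is a sage.
With that fixed, Arjun's statement is false, so Arjun is a fool.

Ivan: fool, Oren: sage, Lior: sage, Arjun: fool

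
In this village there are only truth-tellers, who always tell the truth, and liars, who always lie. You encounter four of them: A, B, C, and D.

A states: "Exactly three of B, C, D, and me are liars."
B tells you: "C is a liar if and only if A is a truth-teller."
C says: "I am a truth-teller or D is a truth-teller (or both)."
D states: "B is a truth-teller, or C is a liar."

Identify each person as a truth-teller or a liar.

A: liar, B: truth-teller, C: truth-teller, D: truth-teller

Consider A. Suppose A is a truth-teller.
Then no assignment of the remaining roles makes every statement match its speaker's type — contradiction.
So A is a liar.
Consider B. Suppose B is a liar.
Then no assignment of the remaining roles makes every statement match its speaker's type — contradiction.
So B is a truth-teller.
With that fixed, D's statement is true, so D is a truth-teller.
With that fixed, C's statement is true, so C is a truth-teller.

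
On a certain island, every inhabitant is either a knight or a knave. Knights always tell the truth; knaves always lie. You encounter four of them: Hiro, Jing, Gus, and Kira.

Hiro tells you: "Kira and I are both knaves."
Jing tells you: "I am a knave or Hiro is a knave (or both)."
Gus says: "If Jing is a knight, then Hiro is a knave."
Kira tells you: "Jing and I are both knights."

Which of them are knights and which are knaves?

Hiro: knave, Jing: knight, Gus: knight, Kira: knight

Consider Hiro. Suppose Hiro is a knight.
Then Hiro's own statement would have to be true, but it can't be — contradiction.
So Hiro is a knave.
With that fixed, Jing's statement is true, so Jing is a knight.
With that fixed, Gus's statement is true, so Gus is a knight.
Consider Kira. Suppose Kira is a knave.
Then Hiro's statement comes out true, contradicting Hiro being a knave.
So Kira is a knight.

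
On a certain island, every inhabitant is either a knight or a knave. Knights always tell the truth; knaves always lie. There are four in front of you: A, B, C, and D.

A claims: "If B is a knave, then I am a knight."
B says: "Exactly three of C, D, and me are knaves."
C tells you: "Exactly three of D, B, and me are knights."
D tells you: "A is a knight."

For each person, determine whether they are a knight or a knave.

Consider A. Suppose A is a knave.
Then no assignment of the remaining roles makes every statement match its speaker's type — contradiction.
So A is a knight.
With that fixed, D's statement is true, so D is a knight.
With that fixed, B's statement is false, so B is a knave.
With that fixed, C's statement is false, so C is a knave.

A: knight, B: knave, C: knave, D: knight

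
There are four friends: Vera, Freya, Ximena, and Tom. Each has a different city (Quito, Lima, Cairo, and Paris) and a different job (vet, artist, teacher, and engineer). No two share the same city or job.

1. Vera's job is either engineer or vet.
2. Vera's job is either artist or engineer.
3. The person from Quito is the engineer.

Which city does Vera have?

With clues 1–3, Cairo, Lima, and Paris are impossible for Vera's city.
That leaves Quito.

Quito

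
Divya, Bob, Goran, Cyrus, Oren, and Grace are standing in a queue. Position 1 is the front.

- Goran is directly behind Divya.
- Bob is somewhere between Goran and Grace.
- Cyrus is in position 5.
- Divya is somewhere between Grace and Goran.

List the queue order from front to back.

Grace, Bob, Divya, Goran, Cyrus, Oren

From clue 1: Divya is in {1,2,3,4,5}.
From clues 1–2: Bob is in {2,3,4,5}.
From clues 1–3: Cyrus → position 5.
From clues 1–4: Grace → position 1, Bob → position 2, Divya → position 3, Goran → position 4, Oren → position 6.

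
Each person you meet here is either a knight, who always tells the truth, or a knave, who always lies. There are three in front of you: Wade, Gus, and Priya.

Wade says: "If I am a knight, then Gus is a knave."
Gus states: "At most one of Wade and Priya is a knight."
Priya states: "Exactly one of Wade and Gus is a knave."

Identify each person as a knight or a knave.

Wade: knight, Gus: knave, Priya: knight

Consider Wade. Suppose Wade is a knave.
Then Wade's own statement would have to be false, but it can't be — contradiction.
So Wade is a knight.
Consider Gus. Suppose Gus is a knight.
Then Wade's statement comes out false, contradicting Wade being a knight.
So Gus is a knave.
With that fixed, Priya's statement is true, so Priya is a knight.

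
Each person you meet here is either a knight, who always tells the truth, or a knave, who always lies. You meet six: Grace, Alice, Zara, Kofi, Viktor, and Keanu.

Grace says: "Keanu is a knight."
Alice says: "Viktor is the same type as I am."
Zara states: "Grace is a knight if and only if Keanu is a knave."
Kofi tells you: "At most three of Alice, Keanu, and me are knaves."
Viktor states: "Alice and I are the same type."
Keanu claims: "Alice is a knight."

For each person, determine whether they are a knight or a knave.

Regardless of anyone's role, Kofi's statement is true, so Kofi is a knight.
Consider Grace. Suppose Grace is a knave.
Then no assignment of the remaining roles makes every statement match its speaker's type — contradiction.
So Grace is a knight.
Consider Alice. Suppose Alice is a knave.
Then whichever role Viktor has, Viktor's statement has the wrong truth value — contradiction.
So Alice is a knight.
With that fixed, Keanu's statement is true, so Keanu is a knight.
With that fixed, Zara's statement is false, so Zara is a knave.
Consider Viktor. Suppose Viktor is a knave.
Then Alice's statement comes out false, contradicting Alice being a knight.
So Viktor is a knight.

Grace: knight, Alice: knight, Zara: knave, Kofi: knight, Viktor: knight, Keanu: knight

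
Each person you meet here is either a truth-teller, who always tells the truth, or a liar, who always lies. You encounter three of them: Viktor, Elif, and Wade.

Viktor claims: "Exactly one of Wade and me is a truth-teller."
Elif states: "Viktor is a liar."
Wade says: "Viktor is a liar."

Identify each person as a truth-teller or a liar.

Viktor: truth-teller, Elif: liar, Wade: liar

Consider Viktor. Suppose Viktor is a liar.
Then no assignment of the remaining roles makes every statement match its speaker's type — contradiction.
So Viktor is a truth-teller.
With that fixed, Elif's statement is false, so Elif is a liar.
With that fixed, Wade's statement is false, so Wade is a liar.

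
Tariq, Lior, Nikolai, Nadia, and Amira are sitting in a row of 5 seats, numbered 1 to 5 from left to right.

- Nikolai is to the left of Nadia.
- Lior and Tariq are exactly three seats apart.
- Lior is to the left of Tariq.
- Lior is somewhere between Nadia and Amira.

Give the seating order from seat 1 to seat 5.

Amira, Lior, Nikolai, Nadia, Tariq

From clue 1: Nikolai is in {1,2,3,4}.
From clues 1–2: Nikolai is in {1,2,3}.
From clues 1–3: Tariq is in {4,5}.
From clues 1–4: Amira → seat 1, Lior → seat 2, Nikolai → seat 3, Nadia → seat 4, Tariq → seat 5.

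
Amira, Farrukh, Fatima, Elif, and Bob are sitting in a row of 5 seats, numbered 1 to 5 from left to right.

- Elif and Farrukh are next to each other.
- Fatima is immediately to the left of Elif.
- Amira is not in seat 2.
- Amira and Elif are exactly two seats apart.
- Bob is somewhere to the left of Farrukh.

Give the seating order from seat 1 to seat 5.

Bob, Fatima, Elif, Farrukh, Amira

From clues 1–2: Farrukh is in {3,4,5}.
From clues 1–3: Amira is in {1,4,5}.
From clues 1–4: Farrukh is in {3,4}.
From clues 1–5: Bob → seat 1, Fatima → seat 2, Elif → seat 3, Farrukh → seat 4, Amira → seat 5.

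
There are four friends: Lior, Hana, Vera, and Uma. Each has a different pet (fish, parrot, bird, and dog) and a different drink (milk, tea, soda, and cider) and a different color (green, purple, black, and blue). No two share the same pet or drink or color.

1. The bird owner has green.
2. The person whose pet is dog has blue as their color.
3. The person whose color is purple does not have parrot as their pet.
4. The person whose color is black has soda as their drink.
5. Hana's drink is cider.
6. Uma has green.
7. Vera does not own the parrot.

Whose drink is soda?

Lior

With clues 1–5, Hana is impossible for the one with drink soda.
With clues 1–6, Uma is impossible for the one with drink soda.
With clues 1–7, Vera is impossible for the one with drink soda.
That leaves Lior.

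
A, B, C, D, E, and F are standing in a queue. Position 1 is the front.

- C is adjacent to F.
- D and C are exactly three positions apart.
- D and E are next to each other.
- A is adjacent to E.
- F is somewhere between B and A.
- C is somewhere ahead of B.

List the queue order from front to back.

D, E, A, C, F, B

From clues 1–4: A is in {1,3,4,6}.
From clues 1–5: A is in {3,4}.
From clues 1–6: D → position 1, E → position 2, A → position 3, C → position 4, F → position 5, B → position 6.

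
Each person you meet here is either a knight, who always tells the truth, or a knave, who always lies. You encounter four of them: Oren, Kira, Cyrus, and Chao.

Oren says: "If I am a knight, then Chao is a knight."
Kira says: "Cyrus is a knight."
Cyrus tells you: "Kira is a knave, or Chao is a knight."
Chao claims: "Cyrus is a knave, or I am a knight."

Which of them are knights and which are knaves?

Consider Oren. Suppose Oren is a knave.
Then Oren's own statement would have to be false, but it can't be — contradiction.
So Oren is a knight.
Consider Kira. Suppose Kira is a knave.
Then no assignment of the remaining roles makes every statement match its speaker's type — contradiction.
So Kira is a knight.
Consider Cyrus. Suppose Cyrus is a knave.
Then Kira's statement comes out false, contradicting Kira being a knight.
So Cyrus is a knight.
Consider Chao. Suppose Chao is a knave.
Then Oren's statement comes out false, contradicting Oren being a knight.
So Chao is a knight.

Oren: knight, Kira: knight, Cyrus: knight, Chao: knight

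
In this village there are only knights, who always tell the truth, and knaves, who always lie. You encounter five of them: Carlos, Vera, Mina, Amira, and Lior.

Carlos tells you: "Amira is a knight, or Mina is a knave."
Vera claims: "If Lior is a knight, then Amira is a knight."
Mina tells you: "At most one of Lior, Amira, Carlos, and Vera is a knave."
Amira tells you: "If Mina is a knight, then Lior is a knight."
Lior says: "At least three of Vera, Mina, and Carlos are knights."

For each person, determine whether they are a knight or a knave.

Carlos: knight, Vera: knight, Mina: knight, Amira: knight, Lior: knight

Consider Carlos. Suppose Carlos is a knave.
Then no assignment of the remaining roles makes every statement match its speaker's type — contradiction.
So Carlos is a knight.
Consider Vera. Suppose Vera is a knave.
Then no assignment of the remaining roles makes every statement match its speaker's type — contradiction.
So Vera is a knight.
Consider Mina. Suppose Mina is a knave.
Then no assignment of the remaining roles makes every statement match its speaker's type — contradiction.
So Mina is a knight.
With that fixed, Lior's statement is true, so Lior is a knight.
With that fixed, Amira's statement is true, so Amira is a knight.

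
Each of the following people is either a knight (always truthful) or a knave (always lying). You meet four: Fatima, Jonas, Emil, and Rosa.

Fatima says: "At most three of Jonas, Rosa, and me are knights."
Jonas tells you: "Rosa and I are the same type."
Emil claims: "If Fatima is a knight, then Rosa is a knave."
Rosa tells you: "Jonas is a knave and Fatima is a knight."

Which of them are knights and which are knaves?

Regardless of anyone's role, Fatima's statement is true, so Fatima is a knight.
Consider Jonas. Suppose Jonas is a knight.
Then no assignment of the remaining roles makes every statement match its speaker's type — contradiction.
So Jonas is a knave.
With that fixed, Rosa's statement is true, so Rosa is a knight.
With that fixed, Emil's statement is false, so Emil is a knave.

Fatima: knight, Jonas: knave, Emil: knave, Rosa: knight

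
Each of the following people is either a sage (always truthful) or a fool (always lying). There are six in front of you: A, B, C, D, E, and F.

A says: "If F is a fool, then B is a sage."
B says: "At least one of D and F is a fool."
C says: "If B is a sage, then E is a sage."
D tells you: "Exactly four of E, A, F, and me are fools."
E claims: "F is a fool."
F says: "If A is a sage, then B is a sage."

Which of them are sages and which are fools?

A: sage, B: sage, C: fool, D: fool, E: fool, F: sage

Consider A. Suppose A is a fool.
Then no assignment of the remaining roles makes every statement match its speaker's type — contradiction.
So A is a sage.
With that fixed, D's statement is false, so D is a fool.
With that fixed, B's statement is true, so B is a sage.
With that fixed, F's statement is true, so F is a sage.
With that fixed, E's statement is false, so E is a fool.
With that fixed, C's statement is false, so C is a fool.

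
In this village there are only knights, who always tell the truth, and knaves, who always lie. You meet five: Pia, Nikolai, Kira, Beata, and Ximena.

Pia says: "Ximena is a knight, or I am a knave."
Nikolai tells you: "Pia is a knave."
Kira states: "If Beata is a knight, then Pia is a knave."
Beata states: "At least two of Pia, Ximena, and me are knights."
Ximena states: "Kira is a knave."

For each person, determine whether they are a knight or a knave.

Pia: knight, Nikolai: knave, Kira: knave, Beata: knight, Ximena: knight

Consider Pia. Suppose Pia is a knave.
Then Pia's own statement would have to be false, but it can't be — contradiction.
So Pia is a knight.
With that fixed, Nikolai's statement is false, so Nikolai is a knave.
Consider Kira. Suppose Kira is a knight.
Then no assignment of the remaining roles makes every statement match its speaker's type — contradiction.
So Kira is a knave.
With that fixed, Ximena's statement is true, so Ximena is a knight.
With that fixed, Beata's statement is true, so Beata is a knight.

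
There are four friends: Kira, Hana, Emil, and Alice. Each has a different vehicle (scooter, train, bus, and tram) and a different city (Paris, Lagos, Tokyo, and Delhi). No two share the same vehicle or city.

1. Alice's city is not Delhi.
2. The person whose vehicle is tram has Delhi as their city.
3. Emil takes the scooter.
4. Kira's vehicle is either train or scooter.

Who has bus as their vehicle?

Alice

With clues 1–3, Emil is impossible for the one with vehicle bus.
With clues 1–4, Hana and Kira are impossible for the one with vehicle bus.
That leaves Alice.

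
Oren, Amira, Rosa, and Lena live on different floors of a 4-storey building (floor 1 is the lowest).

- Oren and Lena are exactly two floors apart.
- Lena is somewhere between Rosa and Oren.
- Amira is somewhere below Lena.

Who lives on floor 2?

With clues 1–2, Oren and Rosa are ruled out for floor 2.
With clues 1–3, Lena is ruled out for floor 2.
So floor 2 is Amira.

Amira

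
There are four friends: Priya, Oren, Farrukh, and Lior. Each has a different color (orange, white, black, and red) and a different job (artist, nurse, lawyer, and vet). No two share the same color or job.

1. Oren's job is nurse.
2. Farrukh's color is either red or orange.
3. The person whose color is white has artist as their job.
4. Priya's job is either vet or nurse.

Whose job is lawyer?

Clue 1 rules out Oren for the one with job lawyer.
With clues 1–4, Lior and Priya are impossible for the one with job lawyer.
That leaves Farrukh.

Farrukh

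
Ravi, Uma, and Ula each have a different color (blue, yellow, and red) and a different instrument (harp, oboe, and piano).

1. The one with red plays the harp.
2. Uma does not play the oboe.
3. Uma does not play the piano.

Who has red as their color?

Uma

With clues 1–3, Ravi and Ula are impossible for the one with color red.
That leaves Uma.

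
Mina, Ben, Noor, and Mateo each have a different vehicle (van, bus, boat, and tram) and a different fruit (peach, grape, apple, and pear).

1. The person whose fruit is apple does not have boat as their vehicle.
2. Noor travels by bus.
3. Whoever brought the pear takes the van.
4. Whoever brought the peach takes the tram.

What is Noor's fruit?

apple

With clues 1–3, pear is impossible for Noor's fruit.
With clues 1–4, grape and peach are impossible for Noor's fruit.
That leaves apple.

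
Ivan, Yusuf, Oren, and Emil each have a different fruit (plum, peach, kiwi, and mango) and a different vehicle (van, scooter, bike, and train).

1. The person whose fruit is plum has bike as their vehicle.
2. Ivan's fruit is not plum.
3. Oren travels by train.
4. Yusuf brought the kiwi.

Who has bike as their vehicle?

Emil

With clues 1–2, Ivan is impossible for the one with vehicle bike.
With clues 1–3, Oren is impossible for the one with vehicle bike.
With clues 1–4, Yusuf is impossible for the one with vehicle bike.
That leaves Emil.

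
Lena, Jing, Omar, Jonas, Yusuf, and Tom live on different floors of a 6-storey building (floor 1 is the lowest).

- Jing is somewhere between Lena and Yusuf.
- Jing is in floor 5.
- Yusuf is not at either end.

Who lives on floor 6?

With clue 1, Jing is ruled out for floor 6.
With clues 1–2, Jonas, Omar, and Tom are ruled out for floor 6.
With clues 1–3, Yusuf is ruled out for floor 6.
So floor 6 is Lena.

Lena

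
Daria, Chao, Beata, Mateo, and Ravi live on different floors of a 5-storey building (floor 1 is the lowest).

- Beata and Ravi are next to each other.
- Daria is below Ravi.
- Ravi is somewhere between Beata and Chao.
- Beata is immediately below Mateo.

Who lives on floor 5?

With clues 1–2, Daria is ruled out for floor 5.
With clues 1–3, Ravi is ruled out for floor 5.
With clues 1–4, Beata and Chao are ruled out for floor 5.
So floor 5 is Mateo.

Mateo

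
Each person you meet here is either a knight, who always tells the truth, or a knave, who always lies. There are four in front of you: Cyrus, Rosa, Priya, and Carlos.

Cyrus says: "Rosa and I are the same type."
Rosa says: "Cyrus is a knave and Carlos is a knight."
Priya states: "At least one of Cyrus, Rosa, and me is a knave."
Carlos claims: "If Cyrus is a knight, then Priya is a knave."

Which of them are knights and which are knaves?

Cyrus: knave, Rosa: knight, Priya: knight, Carlos: knight

Consider Cyrus. Suppose Cyrus is a knight.
Then no assignment of the remaining roles makes every statement match its speaker's type — contradiction.
So Cyrus is a knave.
With that fixed, Priya's statement is true, so Priya is a knight.
With that fixed, Carlos's statement is true, so Carlos is a knight.
With that fixed, Rosa's statement is true, so Rosa is a knight.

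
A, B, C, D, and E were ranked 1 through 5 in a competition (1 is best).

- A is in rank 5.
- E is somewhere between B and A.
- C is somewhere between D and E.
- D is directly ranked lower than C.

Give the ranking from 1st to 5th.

From clue 1: A → rank 5.
From clues 1–2: B is in {1,2,3}.
From clues 1–3: C is in {2,3}.
From clues 1–4: B → rank 1, E → rank 2, C → rank 3, D → rank 4.

B, E, C, D, A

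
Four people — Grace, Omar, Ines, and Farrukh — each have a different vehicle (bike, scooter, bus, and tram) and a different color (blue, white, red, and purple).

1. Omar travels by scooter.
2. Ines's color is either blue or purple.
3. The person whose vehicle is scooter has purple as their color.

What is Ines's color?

With clues 1–2, red and white are impossible for Ines's color.
With clues 1–3, purple is impossible for Ines's color.
That leaves blue.

blue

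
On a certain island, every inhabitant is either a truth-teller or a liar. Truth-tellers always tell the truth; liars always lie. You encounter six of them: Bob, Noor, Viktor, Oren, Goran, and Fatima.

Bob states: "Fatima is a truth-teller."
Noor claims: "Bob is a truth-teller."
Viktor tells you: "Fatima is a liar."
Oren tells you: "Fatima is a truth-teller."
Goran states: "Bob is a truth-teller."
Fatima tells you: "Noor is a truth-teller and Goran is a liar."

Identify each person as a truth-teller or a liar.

Consider Bob. Suppose Bob is a truth-teller.
Then no assignment of the remaining roles makes every statement match its speaker's type — contradiction.
So Bob is a liar.
With that fixed, Noor's statement is false, so Noor is a liar.
With that fixed, Goran's statement is false, so Goran is a liar.
With that fixed, Fatima's statement is false, so Fatima is a liar.
With that fixed, Viktor's statement is true, so Viktor is a truth-teller.
With that fixed, Oren's statement is false, so Oren is a liar.

Bob: liar, Noor: liar, Viktor: truth-teller, Oren: liar, Goran: liar, Fatima: liar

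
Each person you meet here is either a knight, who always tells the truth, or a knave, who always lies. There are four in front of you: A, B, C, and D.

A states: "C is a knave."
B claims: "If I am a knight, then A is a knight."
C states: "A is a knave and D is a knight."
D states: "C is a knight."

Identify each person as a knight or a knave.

A: knight, B: knight, C: knave, D: knave

Consider A. Suppose A is a knave.
Then whichever role B has, B's statement has the wrong truth value — contradiction.
So A is a knight.
With that fixed, B's statement is true, so B is a knight.
With that fixed, C's statement is false, so C is a knave.
With that fixed, D's statement is false, so D is a knave.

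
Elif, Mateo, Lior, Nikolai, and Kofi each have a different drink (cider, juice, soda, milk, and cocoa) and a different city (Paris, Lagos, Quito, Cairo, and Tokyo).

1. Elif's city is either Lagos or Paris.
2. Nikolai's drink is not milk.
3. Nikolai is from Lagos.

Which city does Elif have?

Paris

Clue 1 rules out Cairo, Quito, and Tokyo for Elif's city.
With clues 1–3, Lagos is impossible for Elif's city.
That leaves Paris.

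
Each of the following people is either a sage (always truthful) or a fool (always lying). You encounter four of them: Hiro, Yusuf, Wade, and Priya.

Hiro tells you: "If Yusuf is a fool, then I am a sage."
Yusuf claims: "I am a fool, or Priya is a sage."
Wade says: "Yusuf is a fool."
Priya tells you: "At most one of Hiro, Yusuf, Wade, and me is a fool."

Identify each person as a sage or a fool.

Consider Hiro. Suppose Hiro is a fool.
Then no assignment of the remaining roles makes every statement match its speaker's type — contradiction.
So Hiro is a sage.
Consider Yusuf. Suppose Yusuf is a fool.
Then Yusuf's own statement would have to be false, but it can't be — contradiction.
So Yusuf is a sage.
With that fixed, Wade's statement is false, so Wade is a fool.
Consider Priya. Suppose Priya is a fool.
Then Yusuf's statement comes out false, contradicting Yusuf being a sage.
So Priya is a sage.

Hiro: sage, Yusuf: sage, Wade: fool, Priya: sage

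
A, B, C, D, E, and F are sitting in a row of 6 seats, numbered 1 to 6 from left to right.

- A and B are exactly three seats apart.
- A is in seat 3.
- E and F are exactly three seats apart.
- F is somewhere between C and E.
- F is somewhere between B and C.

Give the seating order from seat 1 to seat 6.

C, F, A, D, E, B

From clues 1–2: A → seat 3, B → seat 6.
From clues 1–3: C is in {1,2,4,5}.
From clues 1–4: C is in {1,5}.
From clues 1–5: C → seat 1, F → seat 2, D → seat 4, E → seat 5.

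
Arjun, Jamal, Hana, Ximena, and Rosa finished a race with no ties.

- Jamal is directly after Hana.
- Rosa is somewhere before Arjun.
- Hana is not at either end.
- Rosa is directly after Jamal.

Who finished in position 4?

With clues 1–4, Arjun, Hana, Jamal, and Ximena are ruled out for place 4.
So place 4 is Rosa.

Rosa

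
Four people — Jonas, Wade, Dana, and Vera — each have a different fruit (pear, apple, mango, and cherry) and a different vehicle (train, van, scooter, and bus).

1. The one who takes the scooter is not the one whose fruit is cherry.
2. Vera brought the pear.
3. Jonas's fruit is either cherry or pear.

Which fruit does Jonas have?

With clues 1–2, pear is impossible for Jonas's fruit.
With clues 1–3, apple and mango are impossible for Jonas's fruit.
That leaves cherry.

cherry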